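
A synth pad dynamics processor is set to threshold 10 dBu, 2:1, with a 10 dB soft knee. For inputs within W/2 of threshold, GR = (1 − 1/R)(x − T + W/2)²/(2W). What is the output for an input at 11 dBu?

10.1 dBu

x − T + W/2 = 11 − 10 + 5 = 6.
GR = (1 − 1/2) × 6² / 20 = 0.5 × 36 / 20 = 0.9 dB.
Output = 11 − 0.9 = 10.1 dBu.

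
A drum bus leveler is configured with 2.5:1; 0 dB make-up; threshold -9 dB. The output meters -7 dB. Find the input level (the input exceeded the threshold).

That's 2 dB above the -9 dB threshold.
Undo the ratio: input overshoot = 2 × 2.5 = 5 dB, giving input = -4 dB.

-4 dB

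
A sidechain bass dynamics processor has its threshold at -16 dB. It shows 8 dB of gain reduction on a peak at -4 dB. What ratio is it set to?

3:1

Input overshoot = -4 − (-16) = 12 dB.
Output overshoot = 12 − 8 = 4 dB.
Ratio = input overshoot / output overshoot = 12 / 4 = 3.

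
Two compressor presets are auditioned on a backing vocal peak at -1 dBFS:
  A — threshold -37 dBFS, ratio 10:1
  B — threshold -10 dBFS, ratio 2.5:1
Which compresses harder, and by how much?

A: overshoot 36 dB → output overshoot 3.6 dB → GR 32.4 dB.
B: overshoot 9 dB → output overshoot 3.6 dB → GR 5.4 dB.
A reduces 27 dB more.

A, by 27 dB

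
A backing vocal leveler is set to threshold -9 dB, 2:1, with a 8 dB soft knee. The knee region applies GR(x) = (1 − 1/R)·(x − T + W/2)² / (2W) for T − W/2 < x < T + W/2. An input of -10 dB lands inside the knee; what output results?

x − T + W/2 = -10 − (-9) + 4 = 3.
GR = (1 − 1/2) × 3² / 16 = 0.5 × 9 / 16 = 0.28125 dB.
Output = -10 − 0.28125 = -10.28125 dB.

-10.28125 dB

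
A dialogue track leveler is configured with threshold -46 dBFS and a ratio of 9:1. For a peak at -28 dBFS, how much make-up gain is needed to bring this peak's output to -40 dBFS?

Without make-up, output = threshold + overshoot/9 = -46 + 2 = -44 dBFS.
Gap to target: 4 dB.

4 dB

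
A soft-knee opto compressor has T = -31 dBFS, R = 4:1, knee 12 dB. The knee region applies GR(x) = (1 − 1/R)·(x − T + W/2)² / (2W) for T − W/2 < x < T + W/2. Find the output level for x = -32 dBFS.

x − T + W/2 = -32 − (-31) + 6 = 5.
GR = (1 − 1/4) × 5² / 24 = 0.75 × 25 / 24 = 0.78125 dB.
Output = -32 − 0.78125 = -32.78125 dBFS.

-32.78125 dBFS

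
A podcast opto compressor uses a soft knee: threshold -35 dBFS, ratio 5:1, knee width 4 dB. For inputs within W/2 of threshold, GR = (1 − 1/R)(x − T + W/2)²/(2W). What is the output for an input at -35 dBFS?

-35.4 dBFS

x − T + W/2 = -35 − (-35) + 2 = 2.
GR = (1 − 1/5) × 2² / 8 = 0.8 × 4 / 8 = 0.4 dB.
Output = -35 − 0.4 = -35.4 dBFS.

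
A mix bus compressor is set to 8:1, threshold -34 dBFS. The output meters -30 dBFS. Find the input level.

The compressed level sits -30 − (-34) = 4 dB over threshold.
Input overshoot = R × output overshoot = 32 dB → input = -34 + 32 = -2 dBFS.

-2 dBFS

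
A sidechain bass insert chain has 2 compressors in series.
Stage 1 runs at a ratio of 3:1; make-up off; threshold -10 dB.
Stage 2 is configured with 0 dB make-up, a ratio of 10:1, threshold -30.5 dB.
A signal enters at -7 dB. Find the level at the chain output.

-28.35 dB

Stage 1: overshoot 3 dB → 3/3 = 1 dB → -9 dB.
Stage 2: 21.5 dB above -30.5 dB, reduced 10:1 to 2.15 dB above → -28.35 dB.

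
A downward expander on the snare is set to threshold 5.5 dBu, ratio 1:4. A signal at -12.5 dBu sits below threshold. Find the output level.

The input is 18 dB below the 5.5 dBu threshold.
A 1:4 expander multiplies undershoot by 4: 18 × 4 = 72 dB below threshold.
Output = 5.5 − 72 = -66.5 dBu.

-66.5 dBu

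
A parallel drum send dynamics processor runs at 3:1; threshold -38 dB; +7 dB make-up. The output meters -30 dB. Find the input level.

-35 dB

Before make-up, the level was -30 − 7 = -37 dB.
The compressed level sits -37 − (-38) = 1 dB over threshold.
Before 3:1 compression the overshoot was 1 × 3 = 3 dB, so input = -38 + 3 = -35 dB.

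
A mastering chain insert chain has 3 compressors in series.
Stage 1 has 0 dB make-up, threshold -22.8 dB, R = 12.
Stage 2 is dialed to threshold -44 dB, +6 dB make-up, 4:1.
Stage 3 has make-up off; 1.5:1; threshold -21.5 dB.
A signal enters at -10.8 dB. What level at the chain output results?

-32.45 dB

Stage 1: -10.8 dB is 12 dB over -22.8 dB; at 12:1 that becomes 1 dB over, giving -21.8 dB.
Stage 2: -21.8 dB is 22.2 dB over -44 dB; at 4:1 that becomes 5.55 dB over, giving -38.45 dB; +6 dB make-up → -32.45 dB.
Stage 3: -32.45 dB ≤ -21.5 dB, so stage 3 doesn't engage; output -32.45 dB.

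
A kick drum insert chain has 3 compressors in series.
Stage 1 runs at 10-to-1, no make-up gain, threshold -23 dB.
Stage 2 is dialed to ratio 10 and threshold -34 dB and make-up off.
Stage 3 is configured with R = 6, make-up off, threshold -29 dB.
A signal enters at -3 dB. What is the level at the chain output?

-32.7 dB

Stage 1: -3 dB is 20 dB over -23 dB; at 10:1 that becomes 2 dB over, giving -21 dB.
Stage 2: overshoot 13 dB → 13/10 = 1.3 dB → -32.7 dB.
Stage 3: below threshold (-32.7 ≤ -29); passes unchanged; output -32.7 dB.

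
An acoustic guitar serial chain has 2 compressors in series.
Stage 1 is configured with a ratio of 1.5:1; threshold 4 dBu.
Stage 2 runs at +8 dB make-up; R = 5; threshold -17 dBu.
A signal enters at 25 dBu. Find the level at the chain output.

-2 dBu

Stage 1: overshoot 21 dB → 21/1.5 = 14 dB → 18 dBu.
Stage 2: overshoot 35 dB → 35/5 = 7 dB → -10 dBu; +8 dB make-up → -2 dBu.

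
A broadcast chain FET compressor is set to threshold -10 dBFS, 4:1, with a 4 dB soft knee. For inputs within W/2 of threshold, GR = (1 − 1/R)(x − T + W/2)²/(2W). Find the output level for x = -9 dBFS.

-9.84375 dBFS

x − T + W/2 = -9 − (-10) + 2 = 3.
GR = (1 − 1/4) × 3² / 8 = 0.75 × 9 / 8 = 0.84375 dB.
Output = -9 − 0.84375 = -9.84375 dBFS.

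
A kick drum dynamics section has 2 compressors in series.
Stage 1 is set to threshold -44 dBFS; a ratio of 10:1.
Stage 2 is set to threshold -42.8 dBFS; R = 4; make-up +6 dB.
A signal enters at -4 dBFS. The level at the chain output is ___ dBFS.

-36.1 dBFS

Stage 1: overshoot 40 dB → 40/10 = 4 dB → -40 dBFS.
Stage 2: 2.8 dB above -42.8 dBFS, reduced 4:1 to 0.7 dB above → -42.1 dBFS; +6 dB make-up → -36.1 dBFS.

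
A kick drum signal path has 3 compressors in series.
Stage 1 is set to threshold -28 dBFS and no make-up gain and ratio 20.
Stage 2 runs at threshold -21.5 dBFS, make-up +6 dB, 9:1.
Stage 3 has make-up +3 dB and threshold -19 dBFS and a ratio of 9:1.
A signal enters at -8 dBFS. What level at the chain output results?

Stage 1: 20 dB above -28 dBFS, reduced 20:1 to 1 dB above → -27 dBFS.
Stage 2: -27 dBFS is at or below the -21.5 dBFS threshold — no compression; make-up brings it to -21 dBFS.
Stage 3: -21 dBFS is at or below the -19 dBFS threshold — no compression; make-up brings it to -18 dBFS.

-18 dBFS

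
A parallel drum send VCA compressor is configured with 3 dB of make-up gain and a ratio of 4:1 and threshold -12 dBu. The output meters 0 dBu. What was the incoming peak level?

24 dBu

Remove make-up: 0 − 3 = -3 dBu.
That's 9 dB above the -12 dBu threshold.
Input overshoot = R × output overshoot = 36 dB → input = -12 + 36 = 24 dBu.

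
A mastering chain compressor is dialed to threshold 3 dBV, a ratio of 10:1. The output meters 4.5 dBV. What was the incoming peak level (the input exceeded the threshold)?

Post-compression overshoot = 4.5 − 3 = 1.5 dB.
Undo the ratio: input overshoot = 1.5 × 10 = 15 dB, giving input = 18 dBV.

18 dBV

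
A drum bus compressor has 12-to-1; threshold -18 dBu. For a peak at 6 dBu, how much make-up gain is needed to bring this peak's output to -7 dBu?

The peak compresses to -18 + 24/12 = -16 dBu.
To reach -7 dBu requires -7 − (-16) = 9 dB of make-up.

9 dB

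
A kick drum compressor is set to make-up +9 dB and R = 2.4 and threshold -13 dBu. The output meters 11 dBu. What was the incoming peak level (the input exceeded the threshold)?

23 dBu

Before make-up, the level was 11 − 9 = 2 dBu.
The compressed level sits 2 − (-13) = 15 dB over threshold.
Input overshoot = R × output overshoot = 36 dB → input = -13 + 36 = 23 dBu.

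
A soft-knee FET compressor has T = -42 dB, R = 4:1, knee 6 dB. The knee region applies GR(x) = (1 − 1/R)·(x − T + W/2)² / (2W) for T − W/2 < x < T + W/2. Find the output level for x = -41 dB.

x − T + W/2 = -41 − (-42) + 3 = 4.
GR = (1 − 1/4) × 4² / 12 = 0.75 × 16 / 12 = 1 dB.
Output = -41 − 1 = -42 dB.

-42 dB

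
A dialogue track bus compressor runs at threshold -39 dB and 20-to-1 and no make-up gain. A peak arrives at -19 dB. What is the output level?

-38 dB

-19 dB sits 20 dB over threshold.
The 20 dB excess becomes 1 dB after 20:1 reduction.
That puts the output at -38 dB.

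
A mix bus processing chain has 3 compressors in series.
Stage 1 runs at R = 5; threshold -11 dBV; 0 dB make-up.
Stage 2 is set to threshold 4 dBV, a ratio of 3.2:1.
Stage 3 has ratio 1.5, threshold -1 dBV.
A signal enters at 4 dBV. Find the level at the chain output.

Stage 1: 4 dBV is 15 dB over -11 dBV; at 5:1 that becomes 3 dB over, giving -8 dBV.
Stage 2: -8 dBV is at or below the 4 dBV threshold — no compression; output -8 dBV.
Stage 3: -8 dBV ≤ -1 dBV, so stage 3 doesn't engage; output -8 dBV.

-8 dBV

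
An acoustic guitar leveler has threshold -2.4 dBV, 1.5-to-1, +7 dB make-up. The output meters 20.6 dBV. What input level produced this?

21.6 dBV

Before make-up, the level was 20.6 − 7 = 13.6 dBV.
That's 16 dB above the -2.4 dBV threshold.
Before 1.5:1 compression the overshoot was 16 × 1.5 = 24 dB, so input = -2.4 + 24 = 21.6 dBV.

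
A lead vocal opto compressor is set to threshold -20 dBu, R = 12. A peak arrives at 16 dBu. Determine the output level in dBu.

-17 dBu

The input is 36 dB above the -20 dBu threshold.
At 12:1 the overshoot is divided by 12, leaving 3 dB above threshold.
So the level is -20 + 3 = -17 dBu.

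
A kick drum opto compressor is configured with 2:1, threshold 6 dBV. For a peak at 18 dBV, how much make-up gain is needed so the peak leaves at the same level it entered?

Without make-up, output = threshold + overshoot/2 = 6 + 6 = 12 dBV.
Gap to target: 6 dB.

6 dB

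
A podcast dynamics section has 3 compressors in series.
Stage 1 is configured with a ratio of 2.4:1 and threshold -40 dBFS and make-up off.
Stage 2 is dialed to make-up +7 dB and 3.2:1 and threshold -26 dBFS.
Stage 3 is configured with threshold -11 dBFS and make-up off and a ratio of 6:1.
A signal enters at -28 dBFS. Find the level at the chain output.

Stage 1: -28 dBFS is 12 dB over -40 dBFS; at 2.4:1 that becomes 5 dB over, giving -35 dBFS.
Stage 2: -35 dBFS ≤ -26 dBFS, so stage 2 doesn't engage; make-up brings it to -28 dBFS.
Stage 3: -28 dBFS ≤ -11 dBFS, so stage 3 doesn't engage; output -28 dBFS.

-28 dBFS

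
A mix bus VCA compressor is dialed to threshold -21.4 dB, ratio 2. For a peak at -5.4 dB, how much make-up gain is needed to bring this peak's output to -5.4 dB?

The peak compresses to -21.4 + 16/2 = -13.4 dB.
To reach -5.4 dB requires -5.4 − (-13.4) = 8 dB of make-up.

8 dB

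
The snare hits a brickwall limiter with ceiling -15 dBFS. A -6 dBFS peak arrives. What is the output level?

At ∞:1, everything above -15 dBFS is held at the ceiling.

-15 dBFS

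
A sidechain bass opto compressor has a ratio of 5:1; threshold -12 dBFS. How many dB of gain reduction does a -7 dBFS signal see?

Overshoot = -7 − (-12) = 5 dB.
After 5:1 compression the overshoot becomes 5/5 = 1 dB.
GR = overshoot in − overshoot out = 5 − 1 = 4 dB.

4 dB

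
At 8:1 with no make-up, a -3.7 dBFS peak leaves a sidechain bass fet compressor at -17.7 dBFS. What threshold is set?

Input is 16 dB above T (since output overshoot × R = input overshoot: (-17.7 − T)·8 = -3.7 − T gives T = -19.7 dBFS).
Check: -19.7 + (-3.7 − (-19.7))/8 = -19.7 + 2 = -17.7 dBFS. ✓

-19.7 dBFS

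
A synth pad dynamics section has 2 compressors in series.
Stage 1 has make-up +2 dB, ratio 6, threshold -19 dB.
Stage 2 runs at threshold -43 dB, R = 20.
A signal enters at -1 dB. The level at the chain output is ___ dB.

-41.55 dB

Stage 1: 18 dB above -19 dB, reduced 6:1 to 3 dB above → -16 dB; +2 dB make-up → -14 dB.
Stage 2: -14 dB is 29 dB over -43 dB; at 20:1 that becomes 1.45 dB over, giving -41.55 dB.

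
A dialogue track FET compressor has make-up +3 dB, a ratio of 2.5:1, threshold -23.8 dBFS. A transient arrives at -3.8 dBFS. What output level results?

Overshoot: -3.8 − (-23.8) = 20 dB.
The 20 dB excess becomes 8 dB after 2.5:1 reduction.
Output = -23.8 + 8 = -15.8 dBFS; make-up adds 3 dB, giving -12.8 dBFS.

-12.8 dBFS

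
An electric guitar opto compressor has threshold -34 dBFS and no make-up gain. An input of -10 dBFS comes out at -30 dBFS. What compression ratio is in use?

Input overshoot = -10 − (-34) = 24 dB; output overshoot = -30 − (-34) = 4 dB.
Ratio = 24 / 4 = 6.

6:1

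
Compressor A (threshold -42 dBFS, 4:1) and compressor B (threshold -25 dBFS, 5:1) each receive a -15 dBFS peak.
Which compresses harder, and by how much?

A, by 12.25 dB

A: overshoot 27 dB → output overshoot 6.75 dB → GR 20.25 dB.
B: overshoot 10 dB → output overshoot 2 dB → GR 8 dB.
Difference: 12.25 dB in favour of A.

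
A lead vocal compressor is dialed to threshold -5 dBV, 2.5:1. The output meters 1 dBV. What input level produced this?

The compressed level sits 1 − (-5) = 6 dB over threshold.
Input overshoot = R × output overshoot = 15 dB → input = -5 + 15 = 10 dBV.

10 dBV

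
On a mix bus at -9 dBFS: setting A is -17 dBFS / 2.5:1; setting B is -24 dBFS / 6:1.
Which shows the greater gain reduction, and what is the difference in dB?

A: GR = 8 − 8/2.5 = 4.8 dB.
B: GR = 15 − 15/6 = 12.5 dB.
Difference: 7.7 dB in favour of B.

B, by 7.7 dB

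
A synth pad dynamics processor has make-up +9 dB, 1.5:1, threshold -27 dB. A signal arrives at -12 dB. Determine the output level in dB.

Overshoot: -12 − (-27) = 15 dB.
1.5:1 compression reduces that to 15/1.5 = 10 dB over.
Output = -27 + 10 = -17 dB; make-up adds 9 dB, giving -8 dB.

-8 dB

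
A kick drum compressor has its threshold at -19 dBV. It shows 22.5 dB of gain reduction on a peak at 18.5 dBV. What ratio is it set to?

2.5:1

Input overshoot = 18.5 − (-19) = 37.5 dB.
Output overshoot = 37.5 − 22.5 = 15 dB.
Ratio = input overshoot / output overshoot = 37.5 / 15 = 2.5.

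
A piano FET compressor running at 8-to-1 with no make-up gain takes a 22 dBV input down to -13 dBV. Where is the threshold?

Let T be the threshold. Output overshoot = (input overshoot)/R, so -13 − T = (22 − T)/8.
8·(-13 − T) = 22 − T → 7·T = -104 − 22 = -126.
T = -126/7 = -18 dBV.

-18 dBV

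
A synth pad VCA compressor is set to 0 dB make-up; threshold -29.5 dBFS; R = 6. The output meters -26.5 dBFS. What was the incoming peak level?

-11.5 dBFS

The compressed level sits -26.5 − (-29.5) = 3 dB over threshold.
Before 6:1 compression the overshoot was 3 × 6 = 18 dB, so input = -29.5 + 18 = -11.5 dBFS.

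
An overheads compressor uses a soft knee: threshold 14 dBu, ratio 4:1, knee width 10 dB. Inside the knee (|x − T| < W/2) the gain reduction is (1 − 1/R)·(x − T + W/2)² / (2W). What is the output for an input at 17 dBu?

14.6 dBu

x − T + W/2 = 17 − 14 + 5 = 8.
GR = (1 − 1/4) × 8² / 20 = 0.75 × 64 / 20 = 2.4 dB.
Output = 17 − 2.4 = 14.6 dBu.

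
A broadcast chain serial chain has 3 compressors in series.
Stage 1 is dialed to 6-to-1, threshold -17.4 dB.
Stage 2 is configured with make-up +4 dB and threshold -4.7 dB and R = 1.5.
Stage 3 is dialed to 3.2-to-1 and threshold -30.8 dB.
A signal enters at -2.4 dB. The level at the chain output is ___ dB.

Stage 1: overshoot 15 dB → 15/6 = 2.5 dB → -14.9 dB.
Stage 2: -14.9 dB ≤ -4.7 dB, so stage 2 doesn't engage; make-up brings it to -10.9 dB.
Stage 3: -10.9 dB is 19.9 dB over -30.8 dB; at 3.2:1 that becomes 6.21875 dB over, giving -24.58125 dB.

-24.58125 dB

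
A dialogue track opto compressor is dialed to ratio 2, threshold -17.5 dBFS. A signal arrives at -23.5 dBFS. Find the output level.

-23.5 dBFS

-23.5 dBFS is 6 dB below the -17.5 dBFS threshold, so no gain reduction is applied.
Output = input = -23.5 dBFS.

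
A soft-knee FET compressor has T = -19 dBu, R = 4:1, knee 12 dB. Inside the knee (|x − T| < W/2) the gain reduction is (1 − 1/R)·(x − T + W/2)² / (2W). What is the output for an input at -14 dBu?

x − T + W/2 = -14 − (-19) + 6 = 11.
GR = (1 − 1/4) × 11² / 24 = 0.75 × 121 / 24 = 3.78125 dB.
Output = -14 − 3.78125 = -17.78125 dBu.

-17.78125 dBu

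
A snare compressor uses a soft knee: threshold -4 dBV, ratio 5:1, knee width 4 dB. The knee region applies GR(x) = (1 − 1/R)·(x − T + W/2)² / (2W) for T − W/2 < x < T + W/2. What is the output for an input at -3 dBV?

-3.9 dBV

x − T + W/2 = -3 − (-4) + 2 = 3.
GR = (1 − 1/5) × 3² / 8 = 0.8 × 9 / 8 = 0.9 dB.
Output = -3 − 0.9 = -3.9 dBV.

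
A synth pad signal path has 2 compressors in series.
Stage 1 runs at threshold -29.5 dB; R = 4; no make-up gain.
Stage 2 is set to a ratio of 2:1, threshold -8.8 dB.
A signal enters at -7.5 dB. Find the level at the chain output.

-24 dB

Stage 1: overshoot 22 dB → 22/4 = 5.5 dB → -24 dB.
Stage 2: -24 dB is at or below the -8.8 dB threshold — no compression; output -24 dB.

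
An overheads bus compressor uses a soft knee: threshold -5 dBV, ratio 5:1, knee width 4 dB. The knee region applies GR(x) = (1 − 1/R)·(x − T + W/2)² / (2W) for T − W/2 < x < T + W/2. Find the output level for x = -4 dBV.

x − T + W/2 = -4 − (-5) + 2 = 3.
GR = (1 − 1/5) × 3² / 8 = 0.8 × 9 / 8 = 0.9 dB.
Output = -4 − 0.9 = -4.9 dBV.

-4.9 dBV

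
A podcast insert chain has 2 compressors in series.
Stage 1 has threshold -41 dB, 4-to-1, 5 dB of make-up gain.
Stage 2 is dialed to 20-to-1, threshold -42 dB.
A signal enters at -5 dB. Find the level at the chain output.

-41.25 dB

Stage 1: overshoot 36 dB → 36/4 = 9 dB → -32 dB; +5 dB make-up → -27 dB.
Stage 2: 15 dB above -42 dB, reduced 20:1 to 0.75 dB above → -41.25 dB.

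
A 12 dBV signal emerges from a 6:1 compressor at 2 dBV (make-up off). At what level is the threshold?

0 dBV

Let T be the threshold. Output overshoot = (input overshoot)/R, so 2 − T = (12 − T)/6.
6·(2 − T) = 12 − T → 5·T = 12 − 12 = 0.
T = 0/5 = 0 dBV.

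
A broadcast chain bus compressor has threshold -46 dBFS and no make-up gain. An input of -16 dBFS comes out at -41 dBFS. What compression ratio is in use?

6:1

Input overshoot = -16 − (-46) = 30 dB; output overshoot = -41 − (-46) = 5 dB.
Ratio = 30 / 5 = 6.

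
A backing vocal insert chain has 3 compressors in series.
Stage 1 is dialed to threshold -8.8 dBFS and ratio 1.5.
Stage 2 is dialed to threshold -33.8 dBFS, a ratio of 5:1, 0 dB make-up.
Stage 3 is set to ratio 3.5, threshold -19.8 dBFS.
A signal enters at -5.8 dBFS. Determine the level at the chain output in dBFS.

Stage 1: 3 dB above -8.8 dBFS, reduced 1.5:1 to 2 dB above → -6.8 dBFS.
Stage 2: overshoot 27 dB → 27/5 = 5.4 dB → -28.4 dBFS.
Stage 3: below threshold (-28.4 ≤ -19.8); passes unchanged; output -28.4 dBFS.

-28.4 dBFS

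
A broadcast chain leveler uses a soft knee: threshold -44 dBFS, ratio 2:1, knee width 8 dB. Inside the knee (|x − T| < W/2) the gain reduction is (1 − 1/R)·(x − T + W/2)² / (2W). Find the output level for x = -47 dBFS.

-47.03125 dBFS

x − T + W/2 = -47 − (-44) + 4 = 1.
GR = (1 − 1/2) × 1² / 16 = 0.5 × 1 / 16 = 0.03125 dB.
Output = -47 − 0.03125 = -47.03125 dBFS.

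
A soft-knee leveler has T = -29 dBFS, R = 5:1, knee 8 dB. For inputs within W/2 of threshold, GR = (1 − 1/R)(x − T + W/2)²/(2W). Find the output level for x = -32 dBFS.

-32.05 dBFS

x − T + W/2 = -32 − (-29) + 4 = 1.
GR = (1 − 1/5) × 1² / 16 = 0.8 × 1 / 16 = 0.05 dB.
Output = -32 − 0.05 = -32.05 dBFS.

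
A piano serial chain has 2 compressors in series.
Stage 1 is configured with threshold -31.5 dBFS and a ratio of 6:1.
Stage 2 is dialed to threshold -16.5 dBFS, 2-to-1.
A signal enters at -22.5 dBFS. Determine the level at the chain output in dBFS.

-30 dBFS

Stage 1: -22.5 dBFS is 9 dB over -31.5 dBFS; at 6:1 that becomes 1.5 dB over, giving -30 dBFS.
Stage 2: -30 dBFS is at or below the -16.5 dBFS threshold — no compression; output -30 dBFS.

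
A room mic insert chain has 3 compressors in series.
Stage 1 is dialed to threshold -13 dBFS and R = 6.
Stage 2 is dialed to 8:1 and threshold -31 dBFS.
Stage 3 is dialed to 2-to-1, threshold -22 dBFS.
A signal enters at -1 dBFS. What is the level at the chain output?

-28.5 dBFS

Stage 1: overshoot 12 dB → 12/6 = 2 dB → -11 dBFS.
Stage 2: 20 dB above -31 dBFS, reduced 8:1 to 2.5 dB above → -28.5 dBFS.
Stage 3: below threshold (-28.5 ≤ -22); passes unchanged; output -28.5 dBFS.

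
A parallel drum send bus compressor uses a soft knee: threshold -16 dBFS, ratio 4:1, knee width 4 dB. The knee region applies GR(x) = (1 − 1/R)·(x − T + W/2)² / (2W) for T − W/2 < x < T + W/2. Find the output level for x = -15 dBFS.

x − T + W/2 = -15 − (-16) + 2 = 3.
GR = (1 − 1/4) × 3² / 8 = 0.75 × 9 / 8 = 0.84375 dB.
Output = -15 − 0.84375 = -15.84375 dBFS.

-15.84375 dBFS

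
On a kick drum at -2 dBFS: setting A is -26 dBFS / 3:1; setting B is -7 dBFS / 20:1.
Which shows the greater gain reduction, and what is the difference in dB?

A, by 11.25 dB

A: 24 dB over, compressed to 8 dB over, so 16 dB of GR.
B: 5 dB over, compressed to 0.25 dB over, so 4.75 dB of GR.
A reduces 11.25 dB more.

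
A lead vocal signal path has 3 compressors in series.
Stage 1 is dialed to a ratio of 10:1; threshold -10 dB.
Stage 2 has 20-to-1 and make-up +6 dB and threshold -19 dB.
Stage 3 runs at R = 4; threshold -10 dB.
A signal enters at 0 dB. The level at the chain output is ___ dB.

-12.5 dB

Stage 1: overshoot 10 dB → 10/10 = 1 dB → -9 dB.
Stage 2: overshoot 10 dB → 10/20 = 0.5 dB → -18.5 dB; +6 dB make-up → -12.5 dB.
Stage 3: -12.5 dB ≤ -10 dB, so stage 3 doesn't engage; output -12.5 dB.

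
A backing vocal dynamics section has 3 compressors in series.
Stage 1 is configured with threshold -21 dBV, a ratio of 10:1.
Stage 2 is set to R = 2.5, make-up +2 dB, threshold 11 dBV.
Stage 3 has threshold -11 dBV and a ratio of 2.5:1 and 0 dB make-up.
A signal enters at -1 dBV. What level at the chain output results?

Stage 1: -1 dBV is 20 dB over -21 dBV; at 10:1 that becomes 2 dB over, giving -19 dBV.
Stage 2: below threshold (-19 ≤ 11); passes unchanged; make-up brings it to -17 dBV.
Stage 3: -17 dBV ≤ -11 dBV, so stage 3 doesn't engage; output -17 dBV.

-17 dBV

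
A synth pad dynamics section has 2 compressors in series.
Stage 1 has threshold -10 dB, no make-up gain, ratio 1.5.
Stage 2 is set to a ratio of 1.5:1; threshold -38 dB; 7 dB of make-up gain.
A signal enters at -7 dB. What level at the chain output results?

Stage 1: 3 dB above -10 dB, reduced 1.5:1 to 2 dB above → -8 dB.
Stage 2: -8 dB is 30 dB over -38 dB; at 1.5:1 that becomes 20 dB over, giving -18 dB; +7 dB make-up → -11 dB.

-11 dB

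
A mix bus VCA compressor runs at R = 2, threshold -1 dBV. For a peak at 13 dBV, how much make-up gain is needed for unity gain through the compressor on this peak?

The peak compresses to -1 + 14/2 = 6 dBV.
To reach 13 dBV requires 13 − 6 = 7 dB of make-up.

7 dB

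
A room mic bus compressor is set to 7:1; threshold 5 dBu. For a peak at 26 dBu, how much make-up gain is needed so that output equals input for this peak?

18 dB

Overshoot 21 dB → 21/7 = 3 dB after compression, so the compressed level is 5 + 3 = 8 dBu.
Make-up = target − compressed = 26 − 8 = 18 dB.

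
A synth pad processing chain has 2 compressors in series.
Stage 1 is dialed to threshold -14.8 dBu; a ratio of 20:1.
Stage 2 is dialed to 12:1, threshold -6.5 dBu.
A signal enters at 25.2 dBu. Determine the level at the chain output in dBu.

-12.8 dBu

Stage 1: 25.2 dBu is 40 dB over -14.8 dBu; at 20:1 that becomes 2 dB over, giving -12.8 dBu.
Stage 2: -12.8 dBu ≤ -6.5 dBu, so stage 2 doesn't engage; output -12.8 dBu.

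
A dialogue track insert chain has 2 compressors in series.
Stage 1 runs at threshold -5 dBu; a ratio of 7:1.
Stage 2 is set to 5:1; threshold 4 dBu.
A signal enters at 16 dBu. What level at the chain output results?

Stage 1: 21 dB above -5 dBu, reduced 7:1 to 3 dB above → -2 dBu.
Stage 2: -2 dBu ≤ 4 dBu, so stage 2 doesn't engage; output -2 dBu.

-2 dBu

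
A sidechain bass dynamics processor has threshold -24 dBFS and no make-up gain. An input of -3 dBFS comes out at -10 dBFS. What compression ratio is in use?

1.5:1

Input overshoot = -3 − (-24) = 21 dB; output overshoot = -10 − (-24) = 14 dB.
Ratio = 21 / 14 = 1.5.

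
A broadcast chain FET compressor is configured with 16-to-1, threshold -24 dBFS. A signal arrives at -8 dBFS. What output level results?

-23 dBFS

Overshoot: -8 − (-24) = 16 dB.
At 16:1 the overshoot is divided by 16, leaving 1 dB above threshold.
That puts the output at -23 dBFS.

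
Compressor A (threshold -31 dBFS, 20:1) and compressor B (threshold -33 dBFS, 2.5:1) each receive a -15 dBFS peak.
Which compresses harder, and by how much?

A: 16 dB over, compressed to 0.8 dB over, so 15.2 dB of GR.
B: 18 dB over, compressed to 7.2 dB over, so 10.8 dB of GR.
A applies 4.4 dB more gain reduction.

A, by 4.4 dB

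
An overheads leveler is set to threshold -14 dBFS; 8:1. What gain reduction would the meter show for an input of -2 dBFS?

The signal is 12 dB above threshold.
At 8:1, output sits 12/8 = 1.5 dB above threshold.
GR = overshoot in − overshoot out = 12 − 1.5 = 10.5 dB.

10.5 dB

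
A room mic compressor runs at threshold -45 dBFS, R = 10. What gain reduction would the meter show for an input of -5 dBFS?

36 dB

The signal is 40 dB above threshold.
After 10:1 compression the overshoot becomes 40/10 = 4 dB.
Gain reduction = 40 − 4 = 36 dB.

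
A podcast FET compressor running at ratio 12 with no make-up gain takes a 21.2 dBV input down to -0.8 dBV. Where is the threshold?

-2.8 dBV

Input is 24 dB above T (since output overshoot × R = input overshoot: (-0.8 − T)·12 = 21.2 − T gives T = -2.8 dBV).
Check: -2.8 + (21.2 − (-2.8))/12 = -2.8 + 2 = -0.8 dBV. ✓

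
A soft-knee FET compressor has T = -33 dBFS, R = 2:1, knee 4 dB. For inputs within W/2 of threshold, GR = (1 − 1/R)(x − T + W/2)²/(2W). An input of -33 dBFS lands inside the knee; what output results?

x − T + W/2 = -33 − (-33) + 2 = 2.
GR = (1 − 1/2) × 2² / 8 = 0.5 × 4 / 8 = 0.25 dB.
Output = -33 − 0.25 = -33.25 dBFS.

-33.25 dBFS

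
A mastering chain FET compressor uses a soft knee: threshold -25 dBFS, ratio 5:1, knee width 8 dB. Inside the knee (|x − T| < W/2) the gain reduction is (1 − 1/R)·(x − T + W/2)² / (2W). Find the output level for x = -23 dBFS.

-24.8 dBFS

x − T + W/2 = -23 − (-25) + 4 = 6.
GR = (1 − 1/5) × 6² / 16 = 0.8 × 36 / 16 = 1.8 dB.
Output = -23 − 1.8 = -24.8 dBFS.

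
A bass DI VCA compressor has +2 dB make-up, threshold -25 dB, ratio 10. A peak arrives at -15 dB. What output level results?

-22 dB

The input is 10 dB above the -25 dB threshold.
The 10 dB excess becomes 1 dB after 10:1 reduction.
So the level is -25 + 1 = -24 dB; make-up adds 2 dB, giving -22 dB.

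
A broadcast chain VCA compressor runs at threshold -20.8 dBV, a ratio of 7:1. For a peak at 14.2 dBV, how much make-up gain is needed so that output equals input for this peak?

30 dB

The peak compresses to -20.8 + 35/7 = -15.8 dBV.
To reach 14.2 dBV requires 14.2 − (-15.8) = 30 dB of make-up.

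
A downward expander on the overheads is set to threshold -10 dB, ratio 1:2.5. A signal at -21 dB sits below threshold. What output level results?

The input is 11 dB below the -10 dB threshold.
A 1:2.5 expander multiplies undershoot by 2.5: 11 × 2.5 = 27.5 dB below threshold.
Output = -10 − 27.5 = -37.5 dB.

-37.5 dB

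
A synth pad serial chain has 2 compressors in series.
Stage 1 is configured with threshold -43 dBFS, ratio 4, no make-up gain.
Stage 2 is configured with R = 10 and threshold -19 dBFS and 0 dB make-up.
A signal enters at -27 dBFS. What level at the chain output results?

-39 dBFS

Stage 1: -27 dBFS is 16 dB over -43 dBFS; at 4:1 that becomes 4 dB over, giving -39 dBFS.
Stage 2: -39 dBFS is at or below the -19 dBFS threshold — no compression; output -39 dBFS.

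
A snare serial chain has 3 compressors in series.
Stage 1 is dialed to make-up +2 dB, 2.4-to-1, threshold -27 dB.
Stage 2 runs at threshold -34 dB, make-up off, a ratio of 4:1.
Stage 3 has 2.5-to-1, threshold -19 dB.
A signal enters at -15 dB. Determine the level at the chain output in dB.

Stage 1: 12 dB above -27 dB, reduced 2.4:1 to 5 dB above → -22 dB; +2 dB make-up → -20 dB.
Stage 2: overshoot 14 dB → 14/4 = 3.5 dB → -30.5 dB.
Stage 3: -30.5 dB is at or below the -19 dB threshold — no compression; output -30.5 dB.

-30.5 dB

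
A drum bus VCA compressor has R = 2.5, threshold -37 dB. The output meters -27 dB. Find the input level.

-12 dB

Post-compression overshoot = -27 − (-37) = 10 dB.
Undo the ratio: input overshoot = 10 × 2.5 = 25 dB, giving input = -12 dB.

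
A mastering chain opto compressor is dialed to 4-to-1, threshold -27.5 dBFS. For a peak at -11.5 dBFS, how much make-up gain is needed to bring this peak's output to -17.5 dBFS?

The peak compresses to -27.5 + 16/4 = -23.5 dBFS.
To reach -17.5 dBFS requires -17.5 − (-23.5) = 6 dB of make-up.

6 dB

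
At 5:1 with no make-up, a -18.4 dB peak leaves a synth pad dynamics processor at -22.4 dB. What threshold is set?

Gain reduction = -18.4 − (-22.4) = 4 dB; output overshoot = GR / (R − 1) = 4 / 4 = 1 dB.
Threshold = output − output overshoot = -22.4 − 1 = -23.4 dB.

-23.4 dB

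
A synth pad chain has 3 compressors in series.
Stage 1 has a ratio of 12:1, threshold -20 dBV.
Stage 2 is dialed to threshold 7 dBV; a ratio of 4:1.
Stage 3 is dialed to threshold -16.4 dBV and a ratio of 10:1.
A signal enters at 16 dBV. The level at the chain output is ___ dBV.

-17 dBV

Stage 1: overshoot 36 dB → 36/12 = 3 dB → -17 dBV.
Stage 2: -17 dBV is at or below the 7 dBV threshold — no compression; output -17 dBV.
Stage 3: below threshold (-17 ≤ -16.4); passes unchanged; output -17 dBV.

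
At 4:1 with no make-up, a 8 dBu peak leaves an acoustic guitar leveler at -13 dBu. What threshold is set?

-20 dBu

Let T be the threshold. Output overshoot = (input overshoot)/R, so -13 − T = (8 − T)/4.
4·(-13 − T) = 8 − T → 3·T = -52 − 8 = -60.
T = -60/3 = -20 dBu.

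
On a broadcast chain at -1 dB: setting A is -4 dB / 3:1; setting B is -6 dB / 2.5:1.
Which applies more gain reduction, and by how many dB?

B, by 1 dB

A: 3 dB over, compressed to 1 dB over, so 2 dB of GR.
B: 5 dB over, compressed to 2 dB over, so 3 dB of GR.
B reduces 1 dB more.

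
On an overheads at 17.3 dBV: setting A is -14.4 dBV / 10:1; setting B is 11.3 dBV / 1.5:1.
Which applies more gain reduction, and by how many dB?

A, by 26.53 dB

A: 31.7 dB over, compressed to 3.17 dB over, so 28.53 dB of GR.
B: 6 dB over, compressed to 4 dB over, so 2 dB of GR.
A applies 26.53 dB more gain reduction.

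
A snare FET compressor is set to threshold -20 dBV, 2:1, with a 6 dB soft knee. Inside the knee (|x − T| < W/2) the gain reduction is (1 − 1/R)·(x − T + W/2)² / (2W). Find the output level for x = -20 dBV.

-20.375 dBV

x − T + W/2 = -20 − (-20) + 3 = 3.
GR = (1 − 1/2) × 3² / 12 = 0.5 × 9 / 12 = 0.375 dB.
Output = -20 − 0.375 = -20.375 dBV.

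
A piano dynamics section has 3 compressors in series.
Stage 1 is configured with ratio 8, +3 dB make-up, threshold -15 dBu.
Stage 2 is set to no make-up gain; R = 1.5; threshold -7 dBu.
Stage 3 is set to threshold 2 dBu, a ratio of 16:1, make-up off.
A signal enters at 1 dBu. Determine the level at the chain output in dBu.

-10 dBu

Stage 1: 1 dBu is 16 dB over -15 dBu; at 8:1 that becomes 2 dB over, giving -13 dBu; +3 dB make-up → -10 dBu.
Stage 2: below threshold (-10 ≤ -7); passes unchanged; output -10 dBu.
Stage 3: -10 dBu is at or below the 2 dBu threshold — no compression; output -10 dBu.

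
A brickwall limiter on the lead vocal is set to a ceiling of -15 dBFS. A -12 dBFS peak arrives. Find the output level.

A brickwall limiter is an ∞:1 compressor: any input above the ceiling is clamped to -15 dBFS.

-15 dBFS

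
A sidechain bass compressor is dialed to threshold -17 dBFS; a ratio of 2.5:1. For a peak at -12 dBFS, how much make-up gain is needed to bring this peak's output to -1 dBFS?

The peak compresses to -17 + 5/2.5 = -15 dBFS.
To reach -1 dBFS requires -1 − (-15) = 14 dB of make-up.

14 dB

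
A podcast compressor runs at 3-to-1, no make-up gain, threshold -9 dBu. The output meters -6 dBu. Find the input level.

0 dBu

The compressed level sits -6 − (-9) = 3 dB over threshold.
Input overshoot = R × output overshoot = 9 dB → input = -9 + 9 = 0 dBu.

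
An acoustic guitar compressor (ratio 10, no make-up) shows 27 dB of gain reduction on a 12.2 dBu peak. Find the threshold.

Input is 30 dB above T (since output overshoot × R = input overshoot: (-14.8 − T)·10 = 12.2 − T gives T = -17.8 dBu).
Check: -17.8 + (12.2 − (-17.8))/10 = -17.8 + 3 = -14.8 dBu. ✓

-17.8 dBu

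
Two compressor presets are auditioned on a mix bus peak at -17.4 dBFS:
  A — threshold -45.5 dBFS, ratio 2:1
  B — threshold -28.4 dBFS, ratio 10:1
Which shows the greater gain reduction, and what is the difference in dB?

A, by 4.15 dB

A: 28.1 dB over, compressed to 14.05 dB over, so 14.05 dB of GR.
B: 11 dB over, compressed to 1.1 dB over, so 9.9 dB of GR.
A applies 4.15 dB more gain reduction.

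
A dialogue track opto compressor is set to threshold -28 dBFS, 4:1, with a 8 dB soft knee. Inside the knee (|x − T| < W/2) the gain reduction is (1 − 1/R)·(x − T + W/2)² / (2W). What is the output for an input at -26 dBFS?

x − T + W/2 = -26 − (-28) + 4 = 6.
GR = (1 − 1/4) × 6² / 16 = 0.75 × 36 / 16 = 1.6875 dB.
Output = -26 − 1.6875 = -27.6875 dBFS.

-27.6875 dBFS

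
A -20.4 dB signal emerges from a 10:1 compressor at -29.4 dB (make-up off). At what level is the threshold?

-30.4 dB

Input is 10 dB above T (since output overshoot × R = input overshoot: (-29.4 − T)·10 = -20.4 − T gives T = -30.4 dB).
Check: -30.4 + (-20.4 − (-30.4))/10 = -30.4 + 1 = -29.4 dB. ✓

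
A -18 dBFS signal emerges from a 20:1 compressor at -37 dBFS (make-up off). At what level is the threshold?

-38 dBFS

Let T be the threshold. Output overshoot = (input overshoot)/R, so -37 − T = (-18 − T)/20.
20·(-37 − T) = -18 − T → 19·T = -740 − (-18) = -722.
T = -722/19 = -38 dBFS.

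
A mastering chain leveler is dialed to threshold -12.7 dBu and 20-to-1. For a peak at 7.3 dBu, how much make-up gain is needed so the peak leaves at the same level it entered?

Overshoot 20 dB → 20/20 = 1 dB after compression, so the compressed level is -12.7 + 1 = -11.7 dBu.
Make-up = target − compressed = 7.3 − (-11.7) = 19 dB.

19 dB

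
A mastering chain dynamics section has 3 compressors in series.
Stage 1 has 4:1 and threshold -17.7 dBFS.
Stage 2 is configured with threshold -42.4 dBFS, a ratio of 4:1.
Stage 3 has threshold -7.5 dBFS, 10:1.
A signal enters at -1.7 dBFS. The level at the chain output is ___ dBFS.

Stage 1: -1.7 dBFS is 16 dB over -17.7 dBFS; at 4:1 that becomes 4 dB over, giving -13.7 dBFS.
Stage 2: 28.7 dB above -42.4 dBFS, reduced 4:1 to 7.175 dB above → -35.225 dBFS.
Stage 3: -35.225 dBFS is at or below the -7.5 dBFS threshold — no compression; output -35.225 dBFS.

-35.225 dBFS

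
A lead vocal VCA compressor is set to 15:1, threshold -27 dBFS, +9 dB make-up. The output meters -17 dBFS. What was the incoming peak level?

Before make-up, the level was -17 − 9 = -26 dBFS.
The compressed level sits -26 − (-27) = 1 dB over threshold.
Before 15:1 compression the overshoot was 1 × 15 = 15 dB, so input = -27 + 15 = -12 dBFS.

-12 dBFS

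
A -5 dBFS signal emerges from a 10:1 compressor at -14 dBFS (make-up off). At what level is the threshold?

-15 dBFS

Gain reduction = -5 − (-14) = 9 dB; output overshoot = GR / (R − 1) = 9 / 9 = 1 dB.
Threshold = output − output overshoot = -14 − 1 = -15 dBFS.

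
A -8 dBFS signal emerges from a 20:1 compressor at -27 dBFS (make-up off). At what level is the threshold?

-28 dBFS

Input is 20 dB above T (since output overshoot × R = input overshoot: (-27 − T)·20 = -8 − T gives T = -28 dBFS).
Check: -28 + (-8 − (-28))/20 = -28 + 1 = -27 dBFS. ✓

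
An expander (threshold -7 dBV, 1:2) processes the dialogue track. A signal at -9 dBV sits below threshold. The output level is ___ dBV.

Below threshold, a 1:2 expander applies gain = (2−1)×(T − x) of attenuation.
(2−1) × 2 = 2 dB, so output = -9 − 2 = -11 dBV.

-11 dBV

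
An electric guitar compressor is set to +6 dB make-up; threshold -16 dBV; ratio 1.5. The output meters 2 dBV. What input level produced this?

Before make-up, the level was 2 − 6 = -4 dBV.
That's 12 dB above the -16 dBV threshold.
Before 1.5:1 compression the overshoot was 12 × 1.5 = 18 dB, so input = -16 + 18 = 2 dBV.

2 dBV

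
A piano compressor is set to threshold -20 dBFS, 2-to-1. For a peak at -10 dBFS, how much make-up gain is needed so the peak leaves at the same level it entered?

5 dB

The peak compresses to -20 + 10/2 = -15 dBFS.
To reach -10 dBFS requires -10 − (-15) = 5 dB of make-up.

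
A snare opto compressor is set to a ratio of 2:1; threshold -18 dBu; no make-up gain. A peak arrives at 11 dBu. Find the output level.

The input is 29 dB above the -18 dBu threshold.
2:1 compression reduces that to 29/2 = 14.5 dB over.
Output = -18 + 14.5 = -3.5 dBu.

-3.5 dBu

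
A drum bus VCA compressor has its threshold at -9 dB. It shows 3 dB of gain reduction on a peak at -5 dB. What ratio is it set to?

Input overshoot = -5 − (-9) = 4 dB.
Output overshoot = 4 − 3 = 1 dB.
Ratio = input overshoot / output overshoot = 4 / 1 = 4.

4:1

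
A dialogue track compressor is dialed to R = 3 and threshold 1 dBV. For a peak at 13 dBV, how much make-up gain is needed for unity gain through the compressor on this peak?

8 dB

The peak compresses to 1 + 12/3 = 5 dBV.
To reach 13 dBV requires 13 − 5 = 8 dB of make-up.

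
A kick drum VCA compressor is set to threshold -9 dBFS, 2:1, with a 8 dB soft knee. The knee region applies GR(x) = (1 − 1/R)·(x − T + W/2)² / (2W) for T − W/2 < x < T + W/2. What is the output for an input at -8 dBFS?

x − T + W/2 = -8 − (-9) + 4 = 5.
GR = (1 − 1/2) × 5² / 16 = 0.5 × 25 / 16 = 0.78125 dB.
Output = -8 − 0.78125 = -8.78125 dBFS.

-8.78125 dBFS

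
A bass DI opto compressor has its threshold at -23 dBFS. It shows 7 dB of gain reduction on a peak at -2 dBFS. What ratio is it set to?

1.5:1

Input overshoot = -2 − (-23) = 21 dB.
Output overshoot = 21 − 7 = 14 dB.
Ratio = input overshoot / output overshoot = 21 / 14 = 1.5.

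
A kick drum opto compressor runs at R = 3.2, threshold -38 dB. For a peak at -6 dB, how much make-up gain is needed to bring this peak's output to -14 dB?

Without make-up, output = threshold + overshoot/3.2 = -38 + 10 = -28 dB.
Gap to target: 14 dB.

14 dB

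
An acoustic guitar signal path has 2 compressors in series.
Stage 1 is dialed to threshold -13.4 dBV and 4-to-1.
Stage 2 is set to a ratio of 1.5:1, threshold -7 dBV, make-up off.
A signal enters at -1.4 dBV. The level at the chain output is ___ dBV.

-10.4 dBV

Stage 1: overshoot 12 dB → 12/4 = 3 dB → -10.4 dBV.
Stage 2: below threshold (-10.4 ≤ -7); passes unchanged; output -10.4 dBV.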